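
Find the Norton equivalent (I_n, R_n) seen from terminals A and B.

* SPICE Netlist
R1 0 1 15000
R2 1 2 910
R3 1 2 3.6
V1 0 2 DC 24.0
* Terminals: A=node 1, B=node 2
Find the Thévenin equivalent first; then I_n = V_th/R_th and R_n = R_th.
Step 1 — V_th is the open-circuit voltage V_A - V_B (nothing connected across the terminals).
Nodal analysis, taking node 2 as the 0 V reference.
Source V1 fixes V_0 = 24 V.
KCL at each unknown node (sum of currents leaving = 0; resistances in Ω):
  Node 1: (V_1 - 24)/15000 + (V_1 - 0)/910 + (V_1 - 0)/3.6 = 0
Collecting terms: 0.2789 × V_1 = 0.0016  =>  V_1 = 0.005736 V
V_th = V_1 - V_2 = 0.005736 - 0 = 0.005736 V
Step 2 — R_th: zero the source — replace V1 by a short circuit (node 2 merges into node 0) — and find the resistance seen between A (node 1) and B (node 0).
Reduce the network between node 1 (A) and node 0 (B) by series/parallel combination:
  Rp1 = R1 ‖ R2 ‖ R3 (parallel, all between nodes 0 and 1) = 1/(1/15000 + 1/910 + 1/3.6) = 3.585 Ω
R_th = 3.585 Ω
I_n = V_th/R_th = 0.005736/3.585 = 0.0016 A, and R_n = R_th = 3.585 Ω

Final answer: I_n = 0.0016 A, R_n = 3.585 Ω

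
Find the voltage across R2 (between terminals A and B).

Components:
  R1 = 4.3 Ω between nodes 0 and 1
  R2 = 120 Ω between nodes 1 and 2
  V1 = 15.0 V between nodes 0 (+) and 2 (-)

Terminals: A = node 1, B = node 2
R1 and R2 are in series across V1 (node 0 → node 1 → node 2), and the output A–B is taken across R2, so this is a voltage divider.
Series current: I = V1/(R1 + R2) = 15/(4.3 + 120) = 15/124.3 = 0.1207 A
V_R2 = I × R2 = V1 × R2/(R1 + R2) = 15 × 120/124.3 = 14.48 V

Final answer: 14.48 V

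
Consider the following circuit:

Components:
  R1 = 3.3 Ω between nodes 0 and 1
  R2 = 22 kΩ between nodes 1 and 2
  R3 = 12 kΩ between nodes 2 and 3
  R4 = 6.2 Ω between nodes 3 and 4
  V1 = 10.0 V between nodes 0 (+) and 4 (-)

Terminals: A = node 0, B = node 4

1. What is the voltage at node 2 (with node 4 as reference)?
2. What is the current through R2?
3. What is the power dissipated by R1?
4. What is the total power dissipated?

Nodal analysis, taking node 4 as the 0 V reference.
Source V1 fixes V_0 = 10 V.
KCL at each unknown node (sum of currents leaving = 0; resistances in Ω):
  Node 1: (V_1 - 10)/3.3 + (V_1 - V_2)/22000 = 0
  Node 2: (V_2 - V_1)/22000 + (V_2 - V_3)/12000 = 0
  Node 3: (V_3 - V_2)/12000 + (V_3 - 0)/6.2 = 0
Collecting terms (coefficients in siemens):
  0.3031·V_1 - 0.00004545·V_2 = 3.03
  0.0001288·V_2 - 0.00004545·V_1 - 0.00008333·V_3 = 0
  0.1614·V_3 - 0.00008333·V_2 = 0
Solving these 3 simultaneous equations (Gaussian elimination) gives:
  V_1 = 9.999 V, V_2 = 3.53 V, V_3 = 0.001823 V
Part 1:
  Read off the nodal solution: V_2 = 3.53 V
Part 2:
  I_R2 = (V_1 - V_2)/R2 = (9.999 - 3.53)/22000 = 0.000294 A
  Magnitude: I_R2 = 0.000294 A
Part 3:
  I_R1 = (V_0 - V_1)/R1 = (10 - 9.999)/3.3 = 0.000294 A
  P_R1 = I_R1² × R1 = (0.000294)² × 3.3 = 0.0000002853 W
Part 4:
  Power in each resistor, P = (ΔV)²/R:
    P_R1 = (10 - 9.999)²/3.3 = 0.0000002853 W
    P_R2 = (9.999 - 3.53)²/22000 = 0.001902 W
    P_R3 = (3.53 - 0.001823)²/12000 = 0.001037 W
    P_R4 = (0.001823 - 0)²/6.2 = 0.000000536 W
  P_total = P_R1 + P_R2 + P_R3 + P_R4 = 0.00294 W

Final answers:
1. V_2 = 3.53 V
2. I_R2 = 0.000294 A
3. P_R1 = 2.853e-07 W
4. P_total = 0.00294 W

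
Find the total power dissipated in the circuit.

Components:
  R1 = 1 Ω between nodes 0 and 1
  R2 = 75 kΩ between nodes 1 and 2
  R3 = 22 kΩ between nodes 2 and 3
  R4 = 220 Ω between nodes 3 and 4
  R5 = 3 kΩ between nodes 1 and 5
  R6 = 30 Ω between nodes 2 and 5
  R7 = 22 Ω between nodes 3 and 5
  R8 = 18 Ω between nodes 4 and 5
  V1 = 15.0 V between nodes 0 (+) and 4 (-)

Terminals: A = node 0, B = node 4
Nodal analysis, taking node 4 as the 0 V reference.
Source V1 fixes V_0 = 15 V.
KCL at each unknown node (sum of currents leaving = 0; resistances in Ω):
  Node 1: (V_1 - 15)/1 + (V_1 - V_2)/75000 + (V_1 - V_5)/3000 = 0
  Node 2: (V_2 - V_1)/75000 + (V_2 - V_3)/22000 + (V_2 - V_5)/30 = 0
  Node 3: (V_3 - V_2)/22000 + (V_3 - 0)/220 + (V_3 - V_5)/22 = 0
  Node 5: (V_5 - V_1)/3000 + (V_5 - V_2)/30 + (V_5 - V_3)/22 + (V_5 - 0)/18 = 0
Collecting terms (coefficients in siemens):
  1·V_1 - 0.00001333·V_2 - 0.0003333·V_5 = 15
  0.03339·V_2 - 0.00001333·V_1 - 0.00004545·V_3 - 0.03333·V_5 = 0
  0.05005·V_3 - 0.00004545·V_2 - 0.04545·V_5 = 0
  0.1347·V_5 - 0.0003333·V_1 - 0.03333·V_2 - 0.04545·V_3 = 0
Solving these 4 simultaneous equations (Gaussian elimination) gives:
  V_1 = 14.99 V, V_2 = 0.09253 V, V_3 = 0.07873 V, V_5 = 0.08658 V
Power in each resistor, P = (ΔV)²/R:
  P_R1 = (15 - 14.99)²/1 = 0.00002671 W
  P_R2 = (14.99 - 0.09253)²/75000 = 0.002961 W
  P_R3 = (0.09253 - 0.07873)²/22000 = 0.000000008657 W
  P_R4 = (0.07873 - 0)²/220 = 0.00002817 W
  P_R5 = (14.99 - 0.08658)²/3000 = 0.07409 W
  P_R6 = (0.09253 - 0.08658)²/30 = 0.000001177 W
  P_R7 = (0.07873 - 0.08658)²/22 = 0.000002807 W
  P_R8 = (0 - 0.08658)²/18 = 0.0004165 W
P_total = P_R1 + P_R2 + P_R3 + P_R4 + P_R5 + P_R6 + P_R7 + P_R8 = 0.07752 W

Final answer: 0.07752 W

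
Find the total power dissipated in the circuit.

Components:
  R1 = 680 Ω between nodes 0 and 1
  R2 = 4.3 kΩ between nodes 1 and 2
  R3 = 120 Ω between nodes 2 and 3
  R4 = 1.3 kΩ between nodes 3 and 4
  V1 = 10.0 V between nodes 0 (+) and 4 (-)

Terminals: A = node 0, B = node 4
Nodal analysis, taking node 4 as the 0 V reference.
Source V1 fixes V_0 = 10 V.
KCL at each unknown node (sum of currents leaving = 0; resistances in Ω):
  Node 1: (V_1 - 10)/680 + (V_1 - V_2)/4300 = 0
  Node 2: (V_2 - V_1)/4300 + (V_2 - V_3)/120 = 0
  Node 3: (V_3 - V_2)/120 + (V_3 - 0)/1300 = 0
Collecting terms (coefficients in siemens):
  0.001703·V_1 - 0.0002326·V_2 = 0.01471
  0.008566·V_2 - 0.0002326·V_1 - 0.008333·V_3 = 0
  0.009103·V_3 - 0.008333·V_2 = 0
Solving these 3 simultaneous equations (Gaussian elimination) gives:
  V_1 = 8.938 V, V_2 = 2.219 V, V_3 = 2.031 V
Power in each resistor, P = (ΔV)²/R:
  P_R1 = (10 - 8.938)²/680 = 0.00166 W
  P_R2 = (8.938 - 2.219)²/4300 = 0.0105 W
  P_R3 = (2.219 - 2.031)²/120 = 0.000293 W
  P_R4 = (2.031 - 0)²/1300 = 0.003174 W
P_total = P_R1 + P_R2 + P_R3 + P_R4 = 0.01562 W

Final answer: 0.01562 W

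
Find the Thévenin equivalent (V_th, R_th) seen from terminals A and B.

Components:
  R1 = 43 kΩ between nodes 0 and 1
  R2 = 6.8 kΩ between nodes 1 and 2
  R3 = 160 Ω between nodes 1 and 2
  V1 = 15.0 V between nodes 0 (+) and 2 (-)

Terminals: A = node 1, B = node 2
Step 1 — V_th is the open-circuit voltage V_A - V_B (nothing connected across the terminals).
Nodal analysis, taking node 2 as the 0 V reference.
Source V1 fixes V_0 = 15 V.
KCL at each unknown node (sum of currents leaving = 0; resistances in Ω):
  Node 1: (V_1 - 15)/43000 + (V_1 - 0)/6800 + (V_1 - 0)/160 = 0
Collecting terms: 0.00642 × V_1 = 0.0003488  =>  V_1 = 0.05433 V
V_th = V_1 - V_2 = 0.05433 - 0 = 0.05433 V
Step 2 — R_th: zero the source — replace V1 by a short circuit (node 2 merges into node 0) — and find the resistance seen between A (node 1) and B (node 0).
Reduce the network between node 1 (A) and node 0 (B) by series/parallel combination:
  Rp1 = R1 ‖ R2 ‖ R3 (parallel, all between nodes 0 and 1) = 1/(1/43000 + 1/6800 + 1/160) = 155.8 Ω
R_th = 155.8 Ω

Final answer: V_th = 0.05433 V, R_th = 155.8 Ω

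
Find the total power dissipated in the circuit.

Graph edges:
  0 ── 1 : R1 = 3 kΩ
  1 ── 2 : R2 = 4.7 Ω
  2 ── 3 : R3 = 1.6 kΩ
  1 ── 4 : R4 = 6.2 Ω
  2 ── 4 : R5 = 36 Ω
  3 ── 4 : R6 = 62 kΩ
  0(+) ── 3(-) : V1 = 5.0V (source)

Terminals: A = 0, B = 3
Nodal analysis, taking node 3 as the 0 V reference.
Source V1 fixes V_0 = 5 V.
KCL at each unknown node (sum of currents leaving = 0; resistances in Ω):
  Node 1: (V_1 - 5)/3000 + (V_1 - V_2)/4.7 + (V_1 - V_4)/6.2 = 0
  Node 2: (V_2 - V_1)/4.7 + (V_2 - 0)/1600 + (V_2 - V_4)/36 = 0
  Node 4: (V_4 - V_1)/6.2 + (V_4 - V_2)/36 + (V_4 - 0)/62000 = 0
Collecting terms (coefficients in siemens):
  0.3744·V_1 - 0.2128·V_2 - 0.1613·V_4 = 0.001667
  0.2412·V_2 - 0.2128·V_1 - 0.02778·V_4 = 0
  0.1891·V_4 - 0.1613·V_1 - 0.02778·V_2 = 0
Solving these 3 simultaneous equations (Gaussian elimination) gives:
  V_1 = 1.713 V, V_2 = 1.709 V, V_4 = 1.712 V
Power in each resistor, P = (ΔV)²/R:
  P_R1 = (5 - 1.713)²/3000 = 0.003601 W
  P_R2 = (1.713 - 1.709)²/4.7 = 0.000004373 W
  P_R3 = (1.709 - 0)²/1600 = 0.001825 W
  P_R4 = (1.713 - 1.712)²/6.2 = 0.0000001064 W
  P_R5 = (1.709 - 1.712)²/36 = 0.0000003847 W
  P_R6 = (0 - 1.712)²/62000 = 0.0000473 W
P_total = P_R1 + P_R2 + P_R3 + P_R4 + P_R5 + P_R6 = 0.005478 W

Final answer: 0.005478 W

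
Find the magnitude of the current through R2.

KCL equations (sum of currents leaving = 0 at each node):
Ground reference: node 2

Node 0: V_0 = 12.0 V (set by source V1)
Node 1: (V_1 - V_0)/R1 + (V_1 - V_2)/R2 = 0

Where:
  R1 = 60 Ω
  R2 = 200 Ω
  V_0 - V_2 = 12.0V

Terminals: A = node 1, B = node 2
Nodal analysis, taking node 2 as the 0 V reference.
Source V1 fixes V_0 = 12 V.
KCL at each unknown node (sum of currents leaving = 0; resistances in Ω):
  Node 1: (V_1 - 12)/60 + (V_1 - 0)/200 = 0
Collecting terms: 0.02167 × V_1 = 0.2  =>  V_1 = 9.231 V
I_R2 = (V_1 - V_2)/R2 = (9.231 - 0)/200 = 0.04615 A
|I_R2| = 0.04615 A

Final answer: |I_R2| = 0.04615 A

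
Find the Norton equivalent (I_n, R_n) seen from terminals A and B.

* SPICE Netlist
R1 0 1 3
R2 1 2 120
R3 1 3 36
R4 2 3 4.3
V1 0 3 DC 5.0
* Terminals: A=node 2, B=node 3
Find the Thévenin equivalent first; then I_n = V_th/R_th and R_n = R_th.
Step 1 — V_th is the open-circuit voltage V_A - V_B (nothing connected across the terminals).
Nodal analysis, taking node 3 as the 0 V reference.
Source V1 fixes V_0 = 5 V.
KCL at each unknown node (sum of currents leaving = 0; resistances in Ω):
  Node 1: (V_1 - 5)/3 + (V_1 - V_2)/120 + (V_1 - 0)/36 = 0
  Node 2: (V_2 - V_1)/120 + (V_2 - 0)/4.3 = 0
Collecting terms (coefficients in siemens):
  0.3694·V_1 - 0.008333·V_2 = 1.667
  0.2409·V_2 - 0.008333·V_1 = 0
Determinant D = (0.3694)(0.2409) - (-0.008333)(-0.008333) = 0.08893
V_1 = [(1.667)(0.2409) - (-0.008333)(0)]/D = 4.515 V
V_2 = [(0.3694)(0) - (1.667)(-0.008333)]/D = 0.1562 V
V_th = V_2 - V_3 = 0.1562 - 0 = 0.1562 V
Step 2 — R_th: zero the source — replace V1 by a short circuit (node 3 merges into node 0) — and find the resistance seen between A (node 2) and B (node 0).
Reduce the network between node 2 (A) and node 0 (B) by series/parallel combination:
  Rp1 = R1 ‖ R3 (parallel, both between nodes 0 and 1) = 1/(1/3 + 1/36) = 2.769 Ω
  Rs1 = R2 + Rp1 (series, joined only at node 1) = 120 + 2.769 = 122.8 Ω
  Rp2 = R4 ‖ Rs1 (parallel, both between nodes 0 and 2) = 1/(1/4.3 + 1/122.8) = 4.154 Ω
R_th = 4.154 Ω
I_n = V_th/R_th = 0.1562/4.154 = 0.03759 A, and R_n = R_th = 4.154 Ω

Final answer: I_n = 0.03759 A, R_n = 4.154 Ω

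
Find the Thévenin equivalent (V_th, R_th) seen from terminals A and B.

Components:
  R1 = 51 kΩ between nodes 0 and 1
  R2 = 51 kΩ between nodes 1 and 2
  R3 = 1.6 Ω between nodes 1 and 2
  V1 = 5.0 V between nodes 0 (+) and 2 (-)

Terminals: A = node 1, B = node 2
Step 1 — V_th is the open-circuit voltage V_A - V_B (nothing connected across the terminals).
Nodal analysis, taking node 2 as the 0 V reference.
Source V1 fixes V_0 = 5 V.
KCL at each unknown node (sum of currents leaving = 0; resistances in Ω):
  Node 1: (V_1 - 5)/51000 + (V_1 - 0)/51000 + (V_1 - 0)/1.6 = 0
Collecting terms: 0.625 × V_1 = 0.00009804  =>  V_1 = 0.0001569 V
V_th = V_1 - V_2 = 0.0001569 - 0 = 0.0001569 V
Step 2 — R_th: zero the source — replace V1 by a short circuit (node 2 merges into node 0) — and find the resistance seen between A (node 1) and B (node 0).
Reduce the network between node 1 (A) and node 0 (B) by series/parallel combination:
  Rp1 = R1 ‖ R2 ‖ R3 (parallel, all between nodes 0 and 1) = 1/(1/51000 + 1/51000 + 1/1.6) = 1.6 Ω
R_th = 1.6 Ω

Final answer: V_th = 0.0001569 V, R_th = 1.6 Ω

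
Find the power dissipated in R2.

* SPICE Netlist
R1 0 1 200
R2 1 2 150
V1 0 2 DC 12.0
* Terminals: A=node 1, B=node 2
Nodal analysis, taking node 2 as the 0 V reference.
Source V1 fixes V_0 = 12 V.
KCL at each unknown node (sum of currents leaving = 0; resistances in Ω):
  Node 1: (V_1 - 12)/200 + (V_1 - 0)/150 = 0
Collecting terms: 0.01167 × V_1 = 0.06  =>  V_1 = 5.143 V
I_R2 = (V_1 - V_2)/R2 = (5.143 - 0)/150 = 0.03429 A
P_R2 = I_R2² × R2 = (0.03429)² × 150 = 0.1763 W

Final answer: 0.1763 W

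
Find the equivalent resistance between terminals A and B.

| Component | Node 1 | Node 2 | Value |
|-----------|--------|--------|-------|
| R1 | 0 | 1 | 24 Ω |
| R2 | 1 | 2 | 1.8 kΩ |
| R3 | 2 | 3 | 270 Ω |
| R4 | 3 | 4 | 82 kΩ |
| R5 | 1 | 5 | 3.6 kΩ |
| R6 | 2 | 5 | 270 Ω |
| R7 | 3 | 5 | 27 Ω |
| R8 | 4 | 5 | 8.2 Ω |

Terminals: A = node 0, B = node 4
The network is not a plain series/parallel combination. Inject a 1 A test current into terminal A (node 0) and return it from terminal B (node 4); then R_eq = V_A / (1 A).
Nodal analysis, taking node 4 as the 0 V reference.
Current source I_test pushes 1 A into node 0 and draws it out of node 4.
KCL at each unknown node (sum of currents leaving = 0; resistances in Ω):
  Node 0: (V_0 - V_1)/24 - 1 = 0
  Node 1: (V_1 - V_0)/24 + (V_1 - V_2)/1800 + (V_1 - V_5)/3600 = 0
  Node 2: (V_2 - V_1)/1800 + (V_2 - V_3)/270 + (V_2 - V_5)/270 = 0
  Node 3: (V_3 - V_2)/270 + (V_3 - 0)/82000 + (V_3 - V_5)/27 = 0
  Node 5: (V_5 - V_1)/3600 + (V_5 - V_2)/270 + (V_5 - V_3)/27 + (V_5 - 0)/8.2 = 0
Collecting terms (coefficients in siemens):
  0.04167·V_0 - 0.04167·V_1 = 1
  0.0425·V_1 - 0.04167·V_0 - 0.0005556·V_2 - 0.0002778·V_5 = 0
  0.007963·V_2 - 0.0005556·V_1 - 0.003704·V_3 - 0.003704·V_5 = 0
  0.04075·V_3 - 0.003704·V_2 - 0.03704·V_5 = 0
  0.163·V_5 - 0.0002778·V_1 - 0.003704·V_2 - 0.03704·V_3 = 0
Solving these 5 simultaneous equations (Gaussian elimination) gives:
  V_0 = 1293 V, V_1 = 1269 V, V_2 = 100.1 V, V_3 = 16.55 V
  V_5 = 8.198 V
R_eq = V_0 / 1 A = 1293 Ω = 1.293 kΩ

Final answer: 1.293 kΩ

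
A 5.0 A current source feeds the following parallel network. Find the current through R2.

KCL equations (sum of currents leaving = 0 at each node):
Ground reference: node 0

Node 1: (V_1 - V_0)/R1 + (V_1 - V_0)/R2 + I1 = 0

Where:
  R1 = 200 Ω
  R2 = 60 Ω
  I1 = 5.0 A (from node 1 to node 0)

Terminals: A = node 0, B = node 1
All resistors sit directly between nodes 0 and 1, so they are in parallel and share one voltage V; the full source current 5 A splits among them.
1/R_par = 1/200 + 1/60 = 0.02167 S  =>  R_par = 46.15 Ω
V = I × R_par = 5 × 46.15 = 230.8 V
I_R2 = V/R2 = 230.8/60 = 3.846 A

Final answer: 3.846 A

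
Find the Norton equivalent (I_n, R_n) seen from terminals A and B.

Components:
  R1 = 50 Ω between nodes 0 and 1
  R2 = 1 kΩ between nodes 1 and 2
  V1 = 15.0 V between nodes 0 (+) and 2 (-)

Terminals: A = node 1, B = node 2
Find the Thévenin equivalent first; then I_n = V_th/R_th and R_n = R_th.
Step 1 — V_th is the open-circuit voltage V_A - V_B (nothing connected across the terminals).
Nodal analysis, taking node 2 as the 0 V reference.
Source V1 fixes V_0 = 15 V.
KCL at each unknown node (sum of currents leaving = 0; resistances in Ω):
  Node 1: (V_1 - 15)/50 + (V_1 - 0)/1000 = 0
Collecting terms: 0.021 × V_1 = 0.3  =>  V_1 = 14.29 V
V_th = V_1 - V_2 = 14.29 - 0 = 14.29 V
Step 2 — R_th: zero the source — replace V1 by a short circuit (node 2 merges into node 0) — and find the resistance seen between A (node 1) and B (node 0).
Reduce the network between node 1 (A) and node 0 (B) by series/parallel combination:
  Rp1 = R1 ‖ R2 (parallel, both between nodes 0 and 1) = 1/(1/50 + 1/1000) = 47.62 Ω
R_th = 47.62 Ω
I_n = V_th/R_th = 14.29/47.62 = 0.3 A, and R_n = R_th = 47.62 Ω

Final answer: I_n = 0.3 A, R_n = 47.62 Ω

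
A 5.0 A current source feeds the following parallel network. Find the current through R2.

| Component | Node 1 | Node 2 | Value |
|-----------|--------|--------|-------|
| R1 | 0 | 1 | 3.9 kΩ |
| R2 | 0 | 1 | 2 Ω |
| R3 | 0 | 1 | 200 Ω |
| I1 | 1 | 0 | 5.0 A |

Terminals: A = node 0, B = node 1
All resistors sit directly between nodes 0 and 1, so they are in parallel and share one voltage V; the full source current 5 A splits among them.
1/R_par = 1/3900 + 1/2 + 1/200 = 0.5053 S  =>  R_par = 1.979 Ω
V = I × R_par = 5 × 1.979 = 9.896 V
I_R2 = V/R2 = 9.896/2 = 4.948 A

Final answer: 4.948 A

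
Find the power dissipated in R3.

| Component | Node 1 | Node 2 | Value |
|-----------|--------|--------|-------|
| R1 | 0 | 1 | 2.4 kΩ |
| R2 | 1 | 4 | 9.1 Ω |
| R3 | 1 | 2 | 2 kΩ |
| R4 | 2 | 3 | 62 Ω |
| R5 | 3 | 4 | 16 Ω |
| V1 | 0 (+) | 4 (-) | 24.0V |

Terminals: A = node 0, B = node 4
Nodal analysis, taking node 4 as the 0 V reference.
Source V1 fixes V_0 = 24 V.
KCL at each unknown node (sum of currents leaving = 0; resistances in Ω):
  Node 1: (V_1 - 24)/2400 + (V_1 - 0)/9.1 + (V_1 - V_2)/2000 = 0
  Node 2: (V_2 - V_1)/2000 + (V_2 - V_3)/62 = 0
  Node 3: (V_3 - V_2)/62 + (V_3 - 0)/16 = 0
Collecting terms (coefficients in siemens):
  0.1108·V_1 - 0.0005·V_2 = 0.01
  0.01663·V_2 - 0.0005·V_1 - 0.01613·V_3 = 0
  0.07863·V_3 - 0.01613·V_2 = 0
Solving these 3 simultaneous equations (Gaussian elimination) gives:
  V_1 = 0.09026 V, V_2 = 0.003388 V, V_3 = 0.000695 V
I_R3 = (V_1 - V_2)/R3 = (0.09026 - 0.003388)/2000 = 0.00004344 A
P_R3 = I_R3² × R3 = (0.00004344)² × 2000 = 0.000003774 W

Final answer: 3.774e-06 W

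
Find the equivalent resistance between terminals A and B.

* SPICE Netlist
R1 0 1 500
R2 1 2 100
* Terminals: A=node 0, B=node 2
Reduce the network between node 0 (A) and node 2 (B) by series/parallel combination:
  Rs1 = R1 + R2 (series, joined only at node 1) = 500 + 100 = 600 Ω
R_eq = 600 Ω

Final answer: 600 Ω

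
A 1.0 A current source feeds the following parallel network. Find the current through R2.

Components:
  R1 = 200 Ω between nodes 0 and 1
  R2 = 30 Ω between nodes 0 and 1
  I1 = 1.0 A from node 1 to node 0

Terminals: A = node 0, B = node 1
All resistors sit directly between nodes 0 and 1, so they are in parallel and share one voltage V; the full source current 1 A splits among them.
1/R_par = 1/200 + 1/30 = 0.03833 S  =>  R_par = 26.09 Ω
V = I × R_par = 1 × 26.09 = 26.09 V
I_R2 = V/R2 = 26.09/30 = 0.8696 A

Final answer: 0.8696 A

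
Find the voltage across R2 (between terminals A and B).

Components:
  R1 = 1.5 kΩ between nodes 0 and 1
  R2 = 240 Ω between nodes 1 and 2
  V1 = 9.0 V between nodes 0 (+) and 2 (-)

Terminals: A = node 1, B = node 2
R1 and R2 are in series across V1 (node 0 → node 1 → node 2), and the output A–B is taken across R2, so this is a voltage divider.
Series current: I = V1/(R1 + R2) = 9/(1500 + 240) = 9/1740 = 0.005172 A
V_R2 = I × R2 = V1 × R2/(R1 + R2) = 9 × 240/1740 = 1.241 V

Final answer: 1.241 V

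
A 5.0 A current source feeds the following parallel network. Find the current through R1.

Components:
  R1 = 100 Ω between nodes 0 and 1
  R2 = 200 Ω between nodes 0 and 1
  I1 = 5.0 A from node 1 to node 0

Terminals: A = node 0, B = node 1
All resistors sit directly between nodes 0 and 1, so they are in parallel and share one voltage V; the full source current 5 A splits among them.
1/R_par = 1/100 + 1/200 = 0.015 S  =>  R_par = 66.67 Ω
V = I × R_par = 5 × 66.67 = 333.3 V
I_R1 = V/R1 = 333.3/100 = 3.333 A

Final answer: 3.333 A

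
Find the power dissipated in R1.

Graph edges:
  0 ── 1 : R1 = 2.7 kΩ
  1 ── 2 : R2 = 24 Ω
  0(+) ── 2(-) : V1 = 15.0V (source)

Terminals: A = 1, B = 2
Nodal analysis, taking node 2 as the 0 V reference.
Source V1 fixes V_0 = 15 V.
KCL at each unknown node (sum of currents leaving = 0; resistances in Ω):
  Node 1: (V_1 - 15)/2700 + (V_1 - 0)/24 = 0
Collecting terms: 0.04204 × V_1 = 0.005556  =>  V_1 = 0.1322 V
I_R1 = (V_0 - V_1)/R1 = (15 - 0.1322)/2700 = 0.005507 A
P_R1 = I_R1² × R1 = (0.005507)² × 2700 = 0.08187 W

Final answer: 0.08187 W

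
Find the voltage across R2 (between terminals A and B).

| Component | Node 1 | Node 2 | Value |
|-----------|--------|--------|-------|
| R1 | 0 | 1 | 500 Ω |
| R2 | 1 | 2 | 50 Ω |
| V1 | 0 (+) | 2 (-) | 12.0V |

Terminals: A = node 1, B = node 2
R1 and R2 are in series across V1 (node 0 → node 1 → node 2), and the output A–B is taken across R2, so this is a voltage divider.
Series current: I = V1/(R1 + R2) = 12/(500 + 50) = 12/550 = 0.02182 A
V_R2 = I × R2 = V1 × R2/(R1 + R2) = 12 × 50/550 = 1.091 V

Final answer: 1.091 V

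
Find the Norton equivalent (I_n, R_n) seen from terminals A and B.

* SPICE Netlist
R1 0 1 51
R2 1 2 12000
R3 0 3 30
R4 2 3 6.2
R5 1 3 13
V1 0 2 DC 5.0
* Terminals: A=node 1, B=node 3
Find the Thévenin equivalent first; then I_n = V_th/R_th and R_n = R_th.
Step 1 — V_th is the open-circuit voltage V_A - V_B (nothing connected across the terminals).
Nodal analysis, taking node 2 as the 0 V reference.
Source V1 fixes V_0 = 5 V.
KCL at each unknown node (sum of currents leaving = 0; resistances in Ω):
  Node 1: (V_1 - 5)/51 + (V_1 - 0)/12000 + (V_1 - V_3)/13 = 0
  Node 3: (V_3 - 5)/30 + (V_3 - 0)/6.2 + (V_3 - V_1)/13 = 0
Collecting terms (coefficients in siemens):
  0.09661·V_1 - 0.07692·V_3 = 0.09804
  0.2715·V_3 - 0.07692·V_1 = 0.1667
Determinant D = (0.09661)(0.2715) - (-0.07692)(-0.07692) = 0.02032
V_1 = [(0.09804)(0.2715) - (-0.07692)(0.1667)]/D = 1.941 V
V_3 = [(0.09661)(0.1667) - (0.09804)(-0.07692)]/D = 1.164 V
V_th = V_1 - V_3 = 1.941 - 1.164 = 0.7776 V
Step 2 — R_th: zero the source — replace V1 by a short circuit (node 2 merges into node 0) — and find the resistance seen between A (node 1) and B (node 3).
Reduce the network between node 1 (A) and node 3 (B) by series/parallel combination:
  Rp1 = R1 ‖ R2 (parallel, both between nodes 0 and 1) = 1/(1/51 + 1/12000) = 50.78 Ω
  Rp2 = R3 ‖ R4 (parallel, both between nodes 0 and 3) = 1/(1/30 + 1/6.2) = 5.138 Ω
  Rs1 = Rp1 + Rp2 (series, joined only at node 0) = 50.78 + 5.138 = 55.92 Ω
  Rp3 = R5 ‖ Rs1 (parallel, both between nodes 1 and 3) = 1/(1/13 + 1/55.92) = 10.55 Ω
R_th = 10.55 Ω
I_n = V_th/R_th = 0.7776/10.55 = 0.07372 A, and R_n = R_th = 10.55 Ω

Final answer: I_n = 0.07372 A, R_n = 10.55 Ω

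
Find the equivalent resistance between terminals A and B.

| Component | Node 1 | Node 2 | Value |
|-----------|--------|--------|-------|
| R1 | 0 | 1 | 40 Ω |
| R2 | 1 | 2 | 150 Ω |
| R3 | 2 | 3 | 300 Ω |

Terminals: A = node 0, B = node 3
Reduce the network between node 0 (A) and node 3 (B) by series/parallel combination:
  Rs1 = R1 + R2 (series, joined only at node 1) = 40 + 150 = 190 Ω
  Rs2 = R3 + Rs1 (series, joined only at node 2) = 300 + 190 = 490 Ω
R_eq = 490 Ω

Final answer: 490 Ω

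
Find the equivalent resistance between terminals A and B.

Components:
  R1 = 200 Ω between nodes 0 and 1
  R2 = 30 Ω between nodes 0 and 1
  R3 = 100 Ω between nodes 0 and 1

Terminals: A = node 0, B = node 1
Reduce the network between node 0 (A) and node 1 (B) by series/parallel combination:
  Rp1 = R1 ‖ R2 ‖ R3 (parallel, all between nodes 0 and 1) = 1/(1/200 + 1/30 + 1/100) = 20.69 Ω
R_eq = 20.69 Ω

Final answer: 20.69 Ω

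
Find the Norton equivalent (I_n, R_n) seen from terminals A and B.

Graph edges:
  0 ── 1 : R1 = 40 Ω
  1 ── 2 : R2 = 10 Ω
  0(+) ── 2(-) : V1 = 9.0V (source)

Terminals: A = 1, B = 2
Find the Thévenin equivalent first; then I_n = V_th/R_th and R_n = R_th.
Step 1 — V_th is the open-circuit voltage V_A - V_B (nothing connected across the terminals).
Nodal analysis, taking node 2 as the 0 V reference.
Source V1 fixes V_0 = 9 V.
KCL at each unknown node (sum of currents leaving = 0; resistances in Ω):
  Node 1: (V_1 - 9)/40 + (V_1 - 0)/10 = 0
Collecting terms: 0.125 × V_1 = 0.225  =>  V_1 = 1.8 V
V_th = V_1 - V_2 = 1.8 - 0 = 1.8 V
Step 2 — R_th: zero the source — replace V1 by a short circuit (node 2 merges into node 0) — and find the resistance seen between A (node 1) and B (node 0).
Reduce the network between node 1 (A) and node 0 (B) by series/parallel combination:
  Rp1 = R1 ‖ R2 (parallel, both between nodes 0 and 1) = 1/(1/40 + 1/10) = 8 Ω
R_th = 8 Ω
I_n = V_th/R_th = 1.8/8 = 0.225 A, and R_n = R_th = 8 Ω

Final answer: I_n = 0.225 A, R_n = 8 Ω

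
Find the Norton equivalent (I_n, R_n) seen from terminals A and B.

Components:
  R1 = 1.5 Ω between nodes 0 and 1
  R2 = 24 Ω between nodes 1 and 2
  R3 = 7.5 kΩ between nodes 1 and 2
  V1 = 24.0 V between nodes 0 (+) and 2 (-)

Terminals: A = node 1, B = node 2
Find the Thévenin equivalent first; then I_n = V_th/R_th and R_n = R_th.
Step 1 — V_th is the open-circuit voltage V_A - V_B (nothing connected across the terminals).
Nodal analysis, taking node 2 as the 0 V reference.
Source V1 fixes V_0 = 24 V.
KCL at each unknown node (sum of currents leaving = 0; resistances in Ω):
  Node 1: (V_1 - 24)/1.5 + (V_1 - 0)/24 + (V_1 - 0)/7500 = 0
Collecting terms: 0.7085 × V_1 = 16  =>  V_1 = 22.58 V
V_th = V_1 - V_2 = 22.58 - 0 = 22.58 V
Step 2 — R_th: zero the source — replace V1 by a short circuit (node 2 merges into node 0) — and find the resistance seen between A (node 1) and B (node 0).
Reduce the network between node 1 (A) and node 0 (B) by series/parallel combination:
  Rp1 = R1 ‖ R2 ‖ R3 (parallel, all between nodes 0 and 1) = 1/(1/1.5 + 1/24 + 1/7500) = 1.411 Ω
R_th = 1.411 Ω
I_n = V_th/R_th = 22.58/1.411 = 16 A, and R_n = R_th = 1.411 Ω

Final answer: I_n = 16 A, R_n = 1.411 Ω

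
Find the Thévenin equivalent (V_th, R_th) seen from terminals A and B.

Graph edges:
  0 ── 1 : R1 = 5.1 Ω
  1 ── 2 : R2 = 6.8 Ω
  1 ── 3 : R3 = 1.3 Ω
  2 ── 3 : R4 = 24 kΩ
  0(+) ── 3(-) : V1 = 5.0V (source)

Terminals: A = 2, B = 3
Step 1 — V_th is the open-circuit voltage V_A - V_B (nothing connected across the terminals).
Nodal analysis, taking node 3 as the 0 V reference.
Source V1 fixes V_0 = 5 V.
KCL at each unknown node (sum of currents leaving = 0; resistances in Ω):
  Node 1: (V_1 - 5)/5.1 + (V_1 - V_2)/6.8 + (V_1 - 0)/1.3 = 0
  Node 2: (V_2 - V_1)/6.8 + (V_2 - 0)/24000 = 0
Collecting terms (coefficients in siemens):
  1.112·V_1 - 0.1471·V_2 = 0.9804
  0.1471·V_2 - 0.1471·V_1 = 0
Determinant D = (1.112)(0.1471) - (-0.1471)(-0.1471) = 0.142
V_1 = [(0.9804)(0.1471) - (-0.1471)(0)]/D = 1.016 V
V_2 = [(1.112)(0) - (0.9804)(-0.1471)]/D = 1.015 V
V_th = V_2 - V_3 = 1.015 - 0 = 1.015 V
Step 2 — R_th: zero the source — replace V1 by a short circuit (node 3 merges into node 0) — and find the resistance seen between A (node 2) and B (node 0).
Reduce the network between node 2 (A) and node 0 (B) by series/parallel combination:
  Rp1 = R1 ‖ R3 (parallel, both between nodes 0 and 1) = 1/(1/5.1 + 1/1.3) = 1.036 Ω
  Rs1 = R2 + Rp1 (series, joined only at node 1) = 6.8 + 1.036 = 7.836 Ω
  Rp2 = R4 ‖ Rs1 (parallel, both between nodes 0 and 2) = 1/(1/24000 + 1/7.836) = 7.833 Ω
R_th = 7.833 Ω

Final answer: V_th = 1.015 V, R_th = 7.833 Ω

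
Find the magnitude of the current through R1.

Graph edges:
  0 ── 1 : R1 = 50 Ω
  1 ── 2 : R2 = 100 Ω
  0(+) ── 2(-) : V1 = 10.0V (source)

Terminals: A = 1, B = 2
Nodal analysis, taking node 2 as the 0 V reference.
Source V1 fixes V_0 = 10 V.
KCL at each unknown node (sum of currents leaving = 0; resistances in Ω):
  Node 1: (V_1 - 10)/50 + (V_1 - 0)/100 = 0
Collecting terms: 0.03 × V_1 = 0.2  =>  V_1 = 6.667 V
I_R1 = (V_0 - V_1)/R1 = (10 - 6.667)/50 = 0.06667 A
|I_R1| = 0.06667 A

Final answer: |I_R1| = 0.06667 A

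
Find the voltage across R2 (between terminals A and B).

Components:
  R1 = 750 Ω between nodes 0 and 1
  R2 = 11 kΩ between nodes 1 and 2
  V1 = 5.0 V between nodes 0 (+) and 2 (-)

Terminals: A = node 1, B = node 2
R1 and R2 are in series across V1 (node 0 → node 1 → node 2), and the output A–B is taken across R2, so this is a voltage divider.
Series current: I = V1/(R1 + R2) = 5/(750 + 11000) = 5/11750 = 0.0004255 A
V_R2 = I × R2 = V1 × R2/(R1 + R2) = 5 × 11000/11750 = 4.681 V

Final answer: 4.681 V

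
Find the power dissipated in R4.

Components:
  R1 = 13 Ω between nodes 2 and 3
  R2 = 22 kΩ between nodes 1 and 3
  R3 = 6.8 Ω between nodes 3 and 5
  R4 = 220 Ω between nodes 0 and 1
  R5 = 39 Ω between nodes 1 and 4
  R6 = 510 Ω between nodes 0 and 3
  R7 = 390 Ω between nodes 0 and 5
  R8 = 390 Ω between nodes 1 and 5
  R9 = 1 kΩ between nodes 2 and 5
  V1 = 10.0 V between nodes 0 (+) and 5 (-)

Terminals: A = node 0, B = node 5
Nodal analysis, taking node 5 as the 0 V reference.
Source V1 fixes V_0 = 10 V.
KCL at each unknown node (sum of currents leaving = 0; resistances in Ω):
  Node 1: (V_1 - V_3)/22000 + (V_1 - 10)/220 + (V_1 - V_4)/39 + (V_1 - 0)/390 = 0
  Node 2: (V_2 - V_3)/13 + (V_2 - 0)/1000 = 0
  Node 3: (V_3 - V_2)/13 + (V_3 - V_1)/22000 + (V_3 - 0)/6.8 + (V_3 - 10)/510 = 0
  Node 4: (V_4 - V_1)/39 = 0
Collecting terms (coefficients in siemens):
  0.0328·V_1 - 0.00004545·V_3 - 0.02564·V_4 = 0.04545
  0.07792·V_2 - 0.07692·V_3 = 0
  0.226·V_3 - 0.00004545·V_1 - 0.07692·V_2 = 0.01961
  0.02564·V_4 - 0.02564·V_1 = 0
Solving these 4 simultaneous equations (Gaussian elimination) gives:
  V_1 = 6.354 V, V_2 = 0.1309 V, V_3 = 0.1326 V, V_4 = 6.354 V
I_R4 = (V_0 - V_1)/R4 = (10 - 6.354)/220 = 0.01657 A
P_R4 = I_R4² × R4 = (0.01657)² × 220 = 0.06044 W

Final answer: 0.06044 W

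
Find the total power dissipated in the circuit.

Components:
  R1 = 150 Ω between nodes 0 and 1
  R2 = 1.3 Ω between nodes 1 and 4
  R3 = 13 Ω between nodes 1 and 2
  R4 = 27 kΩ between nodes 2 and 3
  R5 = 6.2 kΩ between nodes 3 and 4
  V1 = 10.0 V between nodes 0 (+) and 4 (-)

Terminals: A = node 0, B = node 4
Nodal analysis, taking node 4 as the 0 V reference.
Source V1 fixes V_0 = 10 V.
KCL at each unknown node (sum of currents leaving = 0; resistances in Ω):
  Node 1: (V_1 - 10)/150 + (V_1 - 0)/1.3 + (V_1 - V_2)/13 = 0
  Node 2: (V_2 - V_1)/13 + (V_2 - V_3)/27000 = 0
  Node 3: (V_3 - V_2)/27000 + (V_3 - 0)/6200 = 0
Collecting terms (coefficients in siemens):
  0.8528·V_1 - 0.07692·V_2 = 0.06667
  0.07696·V_2 - 0.07692·V_1 - 0.00003704·V_3 = 0
  0.0001983·V_3 - 0.00003704·V_2 = 0
Solving these 3 simultaneous equations (Gaussian elimination) gives:
  V_1 = 0.08592 V, V_2 = 0.08589 V, V_3 = 0.01604 V
Power in each resistor, P = (ΔV)²/R:
  P_R1 = (10 - 0.08592)²/150 = 0.6553 W
  P_R2 = (0.08592 - 0)²/1.3 = 0.005678 W
  P_R3 = (0.08592 - 0.08589)²/13 = 0.000000000087 W
  P_R4 = (0.08589 - 0.01604)²/27000 = 0.0000001807 W
  P_R5 = (0.01604 - 0)²/6200 = 0.00000004149 W
P_total = P_R1 + P_R2 + P_R3 + P_R4 + P_R5 = 0.6609 W

Final answer: 0.6609 W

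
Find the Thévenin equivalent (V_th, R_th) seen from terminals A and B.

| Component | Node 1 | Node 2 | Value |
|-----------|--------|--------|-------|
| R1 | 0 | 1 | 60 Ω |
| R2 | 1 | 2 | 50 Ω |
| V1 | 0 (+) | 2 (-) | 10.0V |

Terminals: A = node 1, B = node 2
Step 1 — V_th is the open-circuit voltage V_A - V_B (nothing connected across the terminals).
Nodal analysis, taking node 2 as the 0 V reference.
Source V1 fixes V_0 = 10 V.
KCL at each unknown node (sum of currents leaving = 0; resistances in Ω):
  Node 1: (V_1 - 10)/60 + (V_1 - 0)/50 = 0
Collecting terms: 0.03667 × V_1 = 0.1667  =>  V_1 = 4.545 V
V_th = V_1 - V_2 = 4.545 - 0 = 4.545 V
Step 2 — R_th: zero the source — replace V1 by a short circuit (node 2 merges into node 0) — and find the resistance seen between A (node 1) and B (node 0).
Reduce the network between node 1 (A) and node 0 (B) by series/parallel combination:
  Rp1 = R1 ‖ R2 (parallel, both between nodes 0 and 1) = 1/(1/60 + 1/50) = 27.27 Ω
R_th = 27.27 Ω

Final answer: V_th = 4.545 V, R_th = 27.27 Ω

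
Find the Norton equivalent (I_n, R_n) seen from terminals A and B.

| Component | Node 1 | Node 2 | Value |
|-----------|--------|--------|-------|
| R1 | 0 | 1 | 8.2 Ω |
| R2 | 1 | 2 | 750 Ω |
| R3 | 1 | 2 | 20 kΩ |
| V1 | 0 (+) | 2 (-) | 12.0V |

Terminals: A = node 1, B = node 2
Find the Thévenin equivalent first; then I_n = V_th/R_th and R_n = R_th.
Step 1 — V_th is the open-circuit voltage V_A - V_B (nothing connected across the terminals).
Nodal analysis, taking node 2 as the 0 V reference.
Source V1 fixes V_0 = 12 V.
KCL at each unknown node (sum of currents leaving = 0; resistances in Ω):
  Node 1: (V_1 - 12)/8.2 + (V_1 - 0)/750 + (V_1 - 0)/20000 = 0
Collecting terms: 0.1233 × V_1 = 1.463  =>  V_1 = 11.87 V
V_th = V_1 - V_2 = 11.87 - 0 = 11.87 V
Step 2 — R_th: zero the source — replace V1 by a short circuit (node 2 merges into node 0) — and find the resistance seen between A (node 1) and B (node 0).
Reduce the network between node 1 (A) and node 0 (B) by series/parallel combination:
  Rp1 = R1 ‖ R2 ‖ R3 (parallel, all between nodes 0 and 1) = 1/(1/8.2 + 1/750 + 1/20000) = 8.108 Ω
R_th = 8.108 Ω
I_n = V_th/R_th = 11.87/8.108 = 1.463 A, and R_n = R_th = 8.108 Ω

Final answer: I_n = 1.463 A, R_n = 8.108 Ω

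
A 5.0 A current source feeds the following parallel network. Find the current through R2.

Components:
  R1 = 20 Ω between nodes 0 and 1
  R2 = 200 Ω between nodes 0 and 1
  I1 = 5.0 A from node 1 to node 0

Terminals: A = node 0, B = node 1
All resistors sit directly between nodes 0 and 1, so they are in parallel and share one voltage V; the full source current 5 A splits among them.
1/R_par = 1/20 + 1/200 = 0.055 S  =>  R_par = 18.18 Ω
V = I × R_par = 5 × 18.18 = 90.91 V
I_R2 = V/R2 = 90.91/200 = 0.4545 A

Final answer: 0.4545 A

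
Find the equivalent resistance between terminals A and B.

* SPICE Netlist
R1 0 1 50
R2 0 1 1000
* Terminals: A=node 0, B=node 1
Reduce the network between node 0 (A) and node 1 (B) by series/parallel combination:
  Rp1 = R1 ‖ R2 (parallel, both between nodes 0 and 1) = 1/(1/50 + 1/1000) = 47.62 Ω
R_eq = 47.62 Ω

Final answer: 47.62 Ω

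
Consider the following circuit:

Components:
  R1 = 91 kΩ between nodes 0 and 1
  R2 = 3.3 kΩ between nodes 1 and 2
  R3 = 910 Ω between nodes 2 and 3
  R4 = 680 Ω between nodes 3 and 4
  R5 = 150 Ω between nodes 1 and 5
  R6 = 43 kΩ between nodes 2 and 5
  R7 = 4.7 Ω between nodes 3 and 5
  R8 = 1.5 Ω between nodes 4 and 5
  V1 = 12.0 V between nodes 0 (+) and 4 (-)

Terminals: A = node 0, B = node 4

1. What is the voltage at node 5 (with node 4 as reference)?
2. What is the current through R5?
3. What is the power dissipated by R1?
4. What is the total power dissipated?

Nodal analysis, taking node 4 as the 0 V reference.
Source V1 fixes V_0 = 12 V.
KCL at each unknown node (sum of currents leaving = 0; resistances in Ω):
  Node 1: (V_1 - 12)/91000 + (V_1 - V_2)/3300 + (V_1 - V_5)/150 = 0
  Node 2: (V_2 - V_1)/3300 + (V_2 - V_3)/910 + (V_2 - V_5)/43000 = 0
  Node 3: (V_3 - V_2)/910 + (V_3 - 0)/680 + (V_3 - V_5)/4.7 = 0
  Node 5: (V_5 - V_1)/150 + (V_5 - V_2)/43000 + (V_5 - V_3)/4.7 + (V_5 - 0)/1.5 = 0
Collecting terms (coefficients in siemens):
  0.006981·V_1 - 0.000303·V_2 - 0.006667·V_5 = 0.0001319
  0.001425·V_2 - 0.000303·V_1 - 0.001099·V_3 - 0.00002326·V_5 = 0
  0.2153·V_3 - 0.001099·V_2 - 0.2128·V_5 = 0
  0.8861·V_5 - 0.006667·V_1 - 0.00002326·V_2 - 0.2128·V_3 = 0
Solving these 4 simultaneous equations (Gaussian elimination) gives:
  V_1 = 0.01926 V, V_2 = 0.004266 V, V_3 = 0.0002164 V, V_5 = 0.000197 V
Part 1:
  Read off the nodal solution: V_5 = 0.000197 V
Part 2:
  I_R5 = (V_1 - V_5)/R5 = (0.01926 - 0.000197)/150 = 0.0001271 A
  Magnitude: I_R5 = 0.0001271 A
Part 3:
  I_R1 = (V_0 - V_1)/R1 = (12 - 0.01926)/91000 = 0.0001317 A
  P_R1 = I_R1² × R1 = (0.0001317)² × 91000 = 0.001577 W
Part 4:
  Power in each resistor, P = (ΔV)²/R:
    P_R1 = (12 - 0.01926)²/91000 = 0.001577 W
    P_R2 = (0.01926 - 0.004266)²/3300 = 0.00000006816 W
    P_R3 = (0.004266 - 0.0002164)²/910 = 0.00000001802 W
    P_R4 = (0.0002164 - 0)²/680 = 0.00000000006888 W
    P_R5 = (0.01926 - 0.000197)²/150 = 0.000002424 W
    P_R6 = (0.004266 - 0.000197)²/43000 = 0.000000000385 W
    P_R7 = (0.0002164 - 0.000197)²/4.7 = 0.00000000008024 W
    P_R8 = (0 - 0.000197)²/1.5 = 0.00000002587 W
  P_total = P_R1 + P_R2 + P_R3 + P_R4 + P_R5 + P_R6 + P_R7 + P_R8 = 0.00158 W

Final answers:
1. V_5 = 0.000197 V
2. I_R5 = 0.0001271 A
3. P_R1 = 0.001577 W
4. P_total = 0.00158 W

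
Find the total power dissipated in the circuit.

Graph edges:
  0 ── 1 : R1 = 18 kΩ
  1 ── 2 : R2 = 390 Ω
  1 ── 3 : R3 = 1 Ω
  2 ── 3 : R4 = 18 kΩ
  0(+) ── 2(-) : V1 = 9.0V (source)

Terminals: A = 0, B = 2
Nodal analysis, taking node 2 as the 0 V reference.
Source V1 fixes V_0 = 9 V.
KCL at each unknown node (sum of currents leaving = 0; resistances in Ω):
  Node 1: (V_1 - 9)/18000 + (V_1 - 0)/390 + (V_1 - V_3)/1 = 0
  Node 3: (V_3 - V_1)/1 + (V_3 - 0)/18000 = 0
Collecting terms (coefficients in siemens):
  1.003·V_1 - 1·V_3 = 0.0005
  1·V_3 - 1·V_1 = 0
Determinant D = (1.003)(1) - (-1)(-1) = 0.002675
V_1 = [(0.0005)(1) - (-1)(0)]/D = 0.1869 V
V_3 = [(1.003)(0) - (0.0005)(-1)]/D = 0.1869 V
Power in each resistor, P = (ΔV)²/R:
  P_R1 = (9 - 0.1869)²/18000 = 0.004315 W
  P_R2 = (0.1869 - 0)²/390 = 0.00008957 W
  P_R3 = (0.1869 - 0.1869)²/1 = 0.0000000001078 W
  P_R4 = (0 - 0.1869)²/18000 = 0.00000194 W
P_total = P_R1 + P_R2 + P_R3 + P_R4 = 0.004407 W

Final answer: 0.004407 W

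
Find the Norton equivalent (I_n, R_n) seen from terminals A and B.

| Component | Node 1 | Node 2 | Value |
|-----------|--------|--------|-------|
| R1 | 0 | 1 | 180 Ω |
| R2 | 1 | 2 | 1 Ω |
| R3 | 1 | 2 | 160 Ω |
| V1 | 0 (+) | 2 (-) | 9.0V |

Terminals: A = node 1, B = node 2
Find the Thévenin equivalent first; then I_n = V_th/R_th and R_n = R_th.
Step 1 — V_th is the open-circuit voltage V_A - V_B (nothing connected across the terminals).
Nodal analysis, taking node 2 as the 0 V reference.
Source V1 fixes V_0 = 9 V.
KCL at each unknown node (sum of currents leaving = 0; resistances in Ω):
  Node 1: (V_1 - 9)/180 + (V_1 - 0)/1 + (V_1 - 0)/160 = 0
Collecting terms: 1.012 × V_1 = 0.05  =>  V_1 = 0.04942 V
V_th = V_1 - V_2 = 0.04942 - 0 = 0.04942 V
Step 2 — R_th: zero the source — replace V1 by a short circuit (node 2 merges into node 0) — and find the resistance seen between A (node 1) and B (node 0).
Reduce the network between node 1 (A) and node 0 (B) by series/parallel combination:
  Rp1 = R1 ‖ R2 ‖ R3 (parallel, all between nodes 0 and 1) = 1/(1/180 + 1/1 + 1/160) = 0.9883 Ω
R_th = 0.9883 Ω
I_n = V_th/R_th = 0.04942/0.9883 = 0.05 A, and R_n = R_th = 0.9883 Ω

Final answer: I_n = 0.05 A, R_n = 0.9883 Ω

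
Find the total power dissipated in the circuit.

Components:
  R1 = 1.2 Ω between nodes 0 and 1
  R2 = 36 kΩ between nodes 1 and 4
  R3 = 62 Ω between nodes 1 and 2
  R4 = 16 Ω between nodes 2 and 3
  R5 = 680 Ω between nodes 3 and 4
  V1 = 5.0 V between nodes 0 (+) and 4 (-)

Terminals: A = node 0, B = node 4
Nodal analysis, taking node 4 as the 0 V reference.
Source V1 fixes V_0 = 5 V.
KCL at each unknown node (sum of currents leaving = 0; resistances in Ω):
  Node 1: (V_1 - 5)/1.2 + (V_1 - 0)/36000 + (V_1 - V_2)/62 = 0
  Node 2: (V_2 - V_1)/62 + (V_2 - V_3)/16 = 0
  Node 3: (V_3 - V_2)/16 + (V_3 - 0)/680 = 0
Collecting terms (coefficients in siemens):
  0.8495·V_1 - 0.01613·V_2 = 4.167
  0.07863·V_2 - 0.01613·V_1 - 0.0625·V_3 = 0
  0.06397·V_3 - 0.0625·V_2 = 0
Solving these 3 simultaneous equations (Gaussian elimination) gives:
  V_1 = 4.992 V, V_2 = 4.584 V, V_3 = 4.478 V
Power in each resistor, P = (ΔV)²/R:
  P_R1 = (5 - 4.992)²/1.2 = 0.00005426 W
  P_R2 = (4.992 - 0)²/36000 = 0.0006922 W
  P_R3 = (4.992 - 4.584)²/62 = 0.002689 W
  P_R4 = (4.584 - 4.478)²/16 = 0.0006939 W
  P_R5 = (4.478 - 0)²/680 = 0.02949 W
P_total = P_R1 + P_R2 + P_R3 + P_R4 + P_R5 = 0.03362 W

Final answer: 0.03362 W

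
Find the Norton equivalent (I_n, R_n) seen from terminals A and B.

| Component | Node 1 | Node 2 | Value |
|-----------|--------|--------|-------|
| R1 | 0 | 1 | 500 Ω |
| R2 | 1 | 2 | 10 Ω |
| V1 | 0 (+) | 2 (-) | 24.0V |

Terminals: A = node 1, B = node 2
Find the Thévenin equivalent first; then I_n = V_th/R_th and R_n = R_th.
Step 1 — V_th is the open-circuit voltage V_A - V_B (nothing connected across the terminals).
Nodal analysis, taking node 2 as the 0 V reference.
Source V1 fixes V_0 = 24 V.
KCL at each unknown node (sum of currents leaving = 0; resistances in Ω):
  Node 1: (V_1 - 24)/500 + (V_1 - 0)/10 = 0
Collecting terms: 0.102 × V_1 = 0.048  =>  V_1 = 0.4706 V
V_th = V_1 - V_2 = 0.4706 - 0 = 0.4706 V
Step 2 — R_th: zero the source — replace V1 by a short circuit (node 2 merges into node 0) — and find the resistance seen between A (node 1) and B (node 0).
Reduce the network between node 1 (A) and node 0 (B) by series/parallel combination:
  Rp1 = R1 ‖ R2 (parallel, both between nodes 0 and 1) = 1/(1/500 + 1/10) = 9.804 Ω
R_th = 9.804 Ω
I_n = V_th/R_th = 0.4706/9.804 = 0.048 A, and R_n = R_th = 9.804 Ω

Final answer: I_n = 0.048 A, R_n = 9.804 Ω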